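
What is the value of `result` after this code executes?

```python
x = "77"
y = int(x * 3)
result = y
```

x = '77'; y = 777777; result = 777777

777777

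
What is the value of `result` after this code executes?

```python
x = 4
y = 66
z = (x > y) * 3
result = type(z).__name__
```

x is int; y is int; z is int; result = 'int'

'int'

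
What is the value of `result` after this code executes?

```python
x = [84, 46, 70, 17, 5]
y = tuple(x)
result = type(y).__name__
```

x is list; y is tuple; result = 'tuple'

'tuple'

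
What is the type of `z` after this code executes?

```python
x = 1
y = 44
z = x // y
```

int // int = int

int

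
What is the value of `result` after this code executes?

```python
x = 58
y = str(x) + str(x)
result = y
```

x = 58; y = '5858'; result = '5858'

'5858'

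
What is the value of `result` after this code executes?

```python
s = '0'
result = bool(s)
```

s = '0'; result = True

True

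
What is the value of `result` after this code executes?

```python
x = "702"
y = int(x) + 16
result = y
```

x = '702'; y = 718; result = 718

718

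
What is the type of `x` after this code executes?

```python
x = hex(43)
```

hex() returns str representation

str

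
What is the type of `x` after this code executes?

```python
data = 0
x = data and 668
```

'and' returns first falsy value (0 is int)

int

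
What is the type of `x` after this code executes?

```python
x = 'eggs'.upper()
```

str.upper() returns str

str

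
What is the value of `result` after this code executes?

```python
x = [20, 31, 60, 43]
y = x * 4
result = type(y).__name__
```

x is list; y is list; result = 'list'

'list'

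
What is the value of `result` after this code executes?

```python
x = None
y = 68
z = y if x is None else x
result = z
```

x = None; y = 68; z = 68; result = 68

68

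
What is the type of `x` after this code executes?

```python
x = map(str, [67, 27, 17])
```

map() returns a map object

map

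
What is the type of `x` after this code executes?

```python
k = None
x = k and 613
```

'and' returns first falsy value (None)

NoneType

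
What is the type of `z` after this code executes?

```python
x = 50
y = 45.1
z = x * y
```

int * float = float

float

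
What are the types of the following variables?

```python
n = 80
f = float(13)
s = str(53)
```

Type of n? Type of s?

n is assigned a bare integer (no decimal point), so it is an int; s is assigned the result of calling str(), which returns a str

int, str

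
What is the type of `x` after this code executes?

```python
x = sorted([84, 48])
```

sorted() always returns list

list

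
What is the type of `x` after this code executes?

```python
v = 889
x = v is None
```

'is' comparison returns bool

bool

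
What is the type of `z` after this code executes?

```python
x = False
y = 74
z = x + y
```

bool + int = int (bool is subclass of int)

int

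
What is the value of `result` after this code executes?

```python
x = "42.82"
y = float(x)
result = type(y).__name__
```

x is str; y is float; result = 'float'

'float'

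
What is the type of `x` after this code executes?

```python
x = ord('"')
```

ord() returns int (code point)

int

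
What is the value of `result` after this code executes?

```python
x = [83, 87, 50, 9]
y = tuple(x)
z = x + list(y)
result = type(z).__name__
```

x is list; y is tuple; z is list; result = 'list'

'list'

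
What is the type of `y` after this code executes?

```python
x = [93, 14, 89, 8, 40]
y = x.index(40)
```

list.index() returns int

int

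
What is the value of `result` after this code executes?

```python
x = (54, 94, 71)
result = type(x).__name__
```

x is tuple; result = 'tuple'

'tuple'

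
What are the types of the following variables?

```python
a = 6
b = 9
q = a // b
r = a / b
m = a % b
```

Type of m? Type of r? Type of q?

% of ints returns int; / returns float; // returns int

int, float, int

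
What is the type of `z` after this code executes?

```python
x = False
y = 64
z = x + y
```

bool + int = int (bool is subclass of int)

int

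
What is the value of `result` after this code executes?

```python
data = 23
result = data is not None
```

data = 23; result = True

True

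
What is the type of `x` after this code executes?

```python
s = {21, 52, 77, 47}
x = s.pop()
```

Popping from set[int] returns int

int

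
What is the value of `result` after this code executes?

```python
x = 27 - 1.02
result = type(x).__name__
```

x is float; result = 'float'

'float'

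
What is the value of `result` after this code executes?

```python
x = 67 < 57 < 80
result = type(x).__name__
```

x is bool; result = 'bool'

'bool'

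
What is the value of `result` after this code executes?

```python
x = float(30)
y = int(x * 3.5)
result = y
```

x = 30.0; y = 105; result = 105

105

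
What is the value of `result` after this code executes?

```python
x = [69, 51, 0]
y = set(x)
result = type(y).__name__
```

x is list; y is set; result = 'set'

'set'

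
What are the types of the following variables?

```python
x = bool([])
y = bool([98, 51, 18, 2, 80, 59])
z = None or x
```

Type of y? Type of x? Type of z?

bool() returns bool; bool() returns bool; None or bool returns the bool

bool, bool, bool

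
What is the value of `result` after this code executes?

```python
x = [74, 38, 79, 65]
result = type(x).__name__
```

x is list; result = 'list'

'list'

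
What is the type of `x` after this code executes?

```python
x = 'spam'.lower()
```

str.lower() returns str

str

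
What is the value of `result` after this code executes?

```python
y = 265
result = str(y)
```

y = 265; result = '265'

'265'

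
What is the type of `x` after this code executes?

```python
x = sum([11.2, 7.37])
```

sum() of floats returns float

float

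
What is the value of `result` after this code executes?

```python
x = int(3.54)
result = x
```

x = 3; result = 3

3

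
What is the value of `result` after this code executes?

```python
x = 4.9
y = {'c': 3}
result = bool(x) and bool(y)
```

x = 4.9; y = {'c': 3}; result = True

True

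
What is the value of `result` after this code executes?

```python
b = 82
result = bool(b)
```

b = 82; result = True

True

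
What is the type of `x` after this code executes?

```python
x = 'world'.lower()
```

str.lower() returns str

str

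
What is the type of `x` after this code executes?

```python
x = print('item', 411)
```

print() returns None

NoneType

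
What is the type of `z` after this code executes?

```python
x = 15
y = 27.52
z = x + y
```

int + float = float

float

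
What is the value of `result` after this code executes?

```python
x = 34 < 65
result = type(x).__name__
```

x is bool; result = 'bool'

'bool'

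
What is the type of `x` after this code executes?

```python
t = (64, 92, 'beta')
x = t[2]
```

Index 2 of tuple is a str literal

str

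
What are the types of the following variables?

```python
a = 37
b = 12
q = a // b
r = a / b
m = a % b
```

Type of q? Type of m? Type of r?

// returns int; % of ints returns int; / returns float

int, int, float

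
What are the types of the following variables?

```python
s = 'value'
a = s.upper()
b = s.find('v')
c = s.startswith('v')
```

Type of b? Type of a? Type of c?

find() returns int; upper() returns str; startswith() returns bool

int, str, bool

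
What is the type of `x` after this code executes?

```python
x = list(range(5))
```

list(range()) returns list

list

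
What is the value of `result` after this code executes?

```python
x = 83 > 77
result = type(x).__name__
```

x is bool; result = 'bool'

'bool'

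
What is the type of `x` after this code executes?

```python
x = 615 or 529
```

'or' returns first truthy value (int)

int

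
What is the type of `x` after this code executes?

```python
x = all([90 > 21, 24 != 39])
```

all() returns bool

bool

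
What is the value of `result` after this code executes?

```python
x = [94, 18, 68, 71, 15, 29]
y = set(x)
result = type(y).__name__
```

x is list; y is set; result = 'set'

'set'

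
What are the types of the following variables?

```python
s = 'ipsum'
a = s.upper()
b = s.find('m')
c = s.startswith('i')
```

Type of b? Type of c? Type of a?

find() returns int; startswith() returns bool; upper() returns str

int, bool, str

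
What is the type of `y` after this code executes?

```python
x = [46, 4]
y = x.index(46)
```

list.index() returns int

int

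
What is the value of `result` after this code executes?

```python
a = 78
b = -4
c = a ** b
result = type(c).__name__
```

a is int; b is int; c is float; result = 'float'

'float'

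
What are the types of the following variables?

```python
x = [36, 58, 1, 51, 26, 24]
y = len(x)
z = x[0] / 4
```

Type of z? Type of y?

int / int = float; len() returns int

float, int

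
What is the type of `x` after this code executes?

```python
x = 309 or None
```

'or' returns first truthy value

int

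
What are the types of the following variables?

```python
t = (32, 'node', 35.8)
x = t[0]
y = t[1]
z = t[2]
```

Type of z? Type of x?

tuple[2] is float; tuple[0] is int

float, int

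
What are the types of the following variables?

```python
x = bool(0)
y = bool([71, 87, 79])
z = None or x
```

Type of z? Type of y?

None or bool returns the bool; bool() returns bool

bool, bool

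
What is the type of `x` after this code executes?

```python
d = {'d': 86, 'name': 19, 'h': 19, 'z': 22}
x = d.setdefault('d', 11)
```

dict.setdefault() returns the (existing or default) value

int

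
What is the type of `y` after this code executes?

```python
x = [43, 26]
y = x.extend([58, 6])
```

list.extend() returns None

NoneType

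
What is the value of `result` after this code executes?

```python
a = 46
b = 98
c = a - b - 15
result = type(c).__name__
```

a is int; b is int; c is int; result = 'int'

'int'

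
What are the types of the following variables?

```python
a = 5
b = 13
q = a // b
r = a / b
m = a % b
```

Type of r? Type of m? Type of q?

/ returns float; % of ints returns int; // returns int

float, int, int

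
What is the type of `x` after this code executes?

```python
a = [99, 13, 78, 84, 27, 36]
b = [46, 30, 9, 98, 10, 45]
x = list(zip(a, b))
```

list(zip()) returns a list of tuples

list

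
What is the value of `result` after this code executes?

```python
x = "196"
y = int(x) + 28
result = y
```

x = '196'; y = 224; result = 224

224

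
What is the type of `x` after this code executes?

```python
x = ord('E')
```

ord() returns int (code point)

int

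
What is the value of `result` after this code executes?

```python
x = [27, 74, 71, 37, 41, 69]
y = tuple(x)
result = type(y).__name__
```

x is list; y is tuple; result = 'tuple'

'tuple'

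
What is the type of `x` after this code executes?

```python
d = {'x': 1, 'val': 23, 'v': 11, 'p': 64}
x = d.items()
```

dict.items() returns dict_items view

dict_items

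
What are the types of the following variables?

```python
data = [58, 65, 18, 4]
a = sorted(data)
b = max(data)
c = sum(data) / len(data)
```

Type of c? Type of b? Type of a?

int / int = float; max of ints returns int; sorted() returns list

float, int, list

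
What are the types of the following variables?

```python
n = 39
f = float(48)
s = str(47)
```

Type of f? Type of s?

f is assigned the result of calling float(), which returns a float; s is assigned the result of calling str(), which returns a str

float, str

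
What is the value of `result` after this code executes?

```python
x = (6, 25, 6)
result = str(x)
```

x = (6, 25, 6); result = '(6, 25, 6)'

'(6, 25, 6)'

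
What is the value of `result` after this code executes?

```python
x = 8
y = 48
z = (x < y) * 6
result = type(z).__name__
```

x is int; y is int; z is int; result = 'int'

'int'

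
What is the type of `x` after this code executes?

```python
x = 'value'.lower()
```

str.lower() returns str

str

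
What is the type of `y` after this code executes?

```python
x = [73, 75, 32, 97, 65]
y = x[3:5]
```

Slicing a list returns a list

list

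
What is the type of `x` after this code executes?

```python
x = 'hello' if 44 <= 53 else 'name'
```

Both branches of conditional are str

str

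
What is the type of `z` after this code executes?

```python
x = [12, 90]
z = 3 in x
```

'in' operator returns bool

bool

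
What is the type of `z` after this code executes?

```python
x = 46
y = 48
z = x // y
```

int // int = int

int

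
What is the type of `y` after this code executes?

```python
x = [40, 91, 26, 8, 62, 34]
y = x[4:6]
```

Slicing a list returns a list

list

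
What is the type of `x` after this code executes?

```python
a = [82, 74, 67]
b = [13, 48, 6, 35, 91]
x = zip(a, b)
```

zip() returns a zip object

zip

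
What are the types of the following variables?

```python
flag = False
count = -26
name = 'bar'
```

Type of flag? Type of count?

flag is assigned the constant False, which has type bool; count is assigned a bare integer (no decimal point), so it is an int

bool, int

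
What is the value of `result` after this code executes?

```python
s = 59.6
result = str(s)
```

s = 59.6; result = '59.6'

'59.6'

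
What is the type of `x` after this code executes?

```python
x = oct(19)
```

oct() returns str representation

str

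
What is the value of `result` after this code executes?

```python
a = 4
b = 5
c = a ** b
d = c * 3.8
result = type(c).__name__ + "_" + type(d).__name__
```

a is int; b is int; c is int; d is float; result = 'int_float'

'int_float'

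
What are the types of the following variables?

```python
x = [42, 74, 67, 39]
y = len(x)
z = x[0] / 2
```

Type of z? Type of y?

int / int = float; len() returns int

float, int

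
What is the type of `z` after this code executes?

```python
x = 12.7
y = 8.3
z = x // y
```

float // float = float

float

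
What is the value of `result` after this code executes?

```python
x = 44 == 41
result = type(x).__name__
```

x is bool; result = 'bool'

'bool'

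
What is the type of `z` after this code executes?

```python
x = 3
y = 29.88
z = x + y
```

int + float = float

float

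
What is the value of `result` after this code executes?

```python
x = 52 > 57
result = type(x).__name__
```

x is bool; result = 'bool'

'bool'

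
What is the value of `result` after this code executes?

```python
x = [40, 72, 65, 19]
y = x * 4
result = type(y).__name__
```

x is list; y is list; result = 'list'

'list'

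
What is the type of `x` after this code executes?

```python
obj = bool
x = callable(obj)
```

callable() returns bool

bool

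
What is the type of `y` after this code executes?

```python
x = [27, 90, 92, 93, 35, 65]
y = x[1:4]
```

Slicing a list returns a list

list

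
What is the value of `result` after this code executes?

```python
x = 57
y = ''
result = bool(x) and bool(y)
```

x = 57; y = ''; result = False

False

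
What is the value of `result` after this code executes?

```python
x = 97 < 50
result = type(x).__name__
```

x is bool; result = 'bool'

'bool'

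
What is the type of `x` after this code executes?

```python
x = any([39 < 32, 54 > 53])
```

any() returns bool

bool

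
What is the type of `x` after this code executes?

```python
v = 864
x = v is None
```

'is' comparison returns bool

bool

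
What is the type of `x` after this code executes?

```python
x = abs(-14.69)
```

abs() of float returns float

float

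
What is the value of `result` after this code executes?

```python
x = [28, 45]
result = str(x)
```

x = [28, 45]; result = '[28, 45]'

'[28, 45]'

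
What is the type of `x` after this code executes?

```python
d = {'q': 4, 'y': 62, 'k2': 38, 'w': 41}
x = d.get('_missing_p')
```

dict.get() returns None when key not found

NoneType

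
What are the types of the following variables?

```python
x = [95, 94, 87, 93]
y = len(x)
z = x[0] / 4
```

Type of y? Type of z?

len() returns int; int / int = float

int, float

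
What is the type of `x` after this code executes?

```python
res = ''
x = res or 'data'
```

'or' returns first truthy value (str)

str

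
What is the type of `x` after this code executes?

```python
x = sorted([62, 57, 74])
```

sorted() always returns list

list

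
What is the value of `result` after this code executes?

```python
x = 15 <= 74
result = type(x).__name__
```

x is bool; result = 'bool'

'bool'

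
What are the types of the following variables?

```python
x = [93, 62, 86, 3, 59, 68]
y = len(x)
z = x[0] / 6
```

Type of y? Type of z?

len() returns int; int / int = float

int, float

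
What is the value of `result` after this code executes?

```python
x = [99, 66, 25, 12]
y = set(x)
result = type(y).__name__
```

x is list; y is set; result = 'set'

'set'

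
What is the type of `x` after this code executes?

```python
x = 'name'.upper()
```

str.upper() returns str

str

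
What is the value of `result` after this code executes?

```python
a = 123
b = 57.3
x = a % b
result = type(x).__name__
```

a is int; b is float; x is float; result = 'float'

'float'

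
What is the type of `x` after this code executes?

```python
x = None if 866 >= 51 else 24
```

866 >= 51 is True, so the if branch is taken

NoneType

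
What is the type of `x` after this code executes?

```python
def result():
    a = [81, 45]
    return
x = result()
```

Bare return returns None

NoneType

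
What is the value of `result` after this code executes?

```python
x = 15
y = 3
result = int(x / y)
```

x = 15; y = 3; result = 5

5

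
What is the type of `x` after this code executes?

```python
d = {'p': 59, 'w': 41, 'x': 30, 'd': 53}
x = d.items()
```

dict.items() returns dict_items view

dict_items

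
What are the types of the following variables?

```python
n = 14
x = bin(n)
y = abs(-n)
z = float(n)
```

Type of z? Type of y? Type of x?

float() returns float; abs() of int returns int; bin() returns str

float, int, str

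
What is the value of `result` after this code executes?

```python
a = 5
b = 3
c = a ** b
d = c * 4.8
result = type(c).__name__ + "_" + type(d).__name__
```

a is int; b is int; c is int; d is float; result = 'int_float'

'int_float'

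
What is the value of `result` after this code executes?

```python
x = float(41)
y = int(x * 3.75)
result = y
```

x = 41.0; y = 153; result = 153

153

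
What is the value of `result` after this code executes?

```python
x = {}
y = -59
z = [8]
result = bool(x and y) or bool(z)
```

x = {}; y = -59; z = [8]; result = True

True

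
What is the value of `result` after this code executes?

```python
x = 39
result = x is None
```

x = 39; result = False

False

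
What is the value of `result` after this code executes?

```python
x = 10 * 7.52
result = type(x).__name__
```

x is float; result = 'float'

'float'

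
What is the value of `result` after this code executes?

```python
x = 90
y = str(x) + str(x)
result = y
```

x = 90; y = '9090'; result = '9090'

'9090'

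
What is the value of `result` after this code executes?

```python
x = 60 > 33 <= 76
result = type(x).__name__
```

x is bool; result = 'bool'

'bool'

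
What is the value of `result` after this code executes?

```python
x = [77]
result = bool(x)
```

x = [77]; result = True

True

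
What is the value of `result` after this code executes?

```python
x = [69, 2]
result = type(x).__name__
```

x is list; result = 'list'

'list'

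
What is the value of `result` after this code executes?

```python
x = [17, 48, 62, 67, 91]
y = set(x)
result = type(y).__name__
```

x is list; y is set; result = 'set'

'set'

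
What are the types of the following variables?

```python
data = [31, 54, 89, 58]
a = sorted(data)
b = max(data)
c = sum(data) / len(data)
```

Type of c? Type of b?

int / int = float; max of ints returns int

float, int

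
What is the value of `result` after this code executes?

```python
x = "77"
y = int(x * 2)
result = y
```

x = '77'; y = 7777; result = 7777

7777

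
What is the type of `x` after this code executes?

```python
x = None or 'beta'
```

'or' with None returns the other truthy value (str)

str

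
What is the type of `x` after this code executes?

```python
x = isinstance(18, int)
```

isinstance() returns bool

bool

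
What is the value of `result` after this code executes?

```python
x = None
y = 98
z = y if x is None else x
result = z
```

x = None; y = 98; z = 98; result = 98

98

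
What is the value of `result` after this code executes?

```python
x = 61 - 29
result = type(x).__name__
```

x is int; result = 'int'

'int'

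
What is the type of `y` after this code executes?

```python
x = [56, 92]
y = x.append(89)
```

list.append() returns None (mutates in place)

NoneType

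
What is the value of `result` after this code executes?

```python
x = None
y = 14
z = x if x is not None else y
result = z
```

x = None; y = 14; z = 14; result = 14

14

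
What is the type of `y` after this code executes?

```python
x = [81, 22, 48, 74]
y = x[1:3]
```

Slicing a list returns a list

list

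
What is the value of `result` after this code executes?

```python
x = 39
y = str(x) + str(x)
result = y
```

x = 39; y = '3939'; result = '3939'

'3939'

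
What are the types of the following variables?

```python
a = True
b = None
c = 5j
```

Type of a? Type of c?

a is assigned the constant True, which has type bool; c is assigned 5j, an imaginary literal (j suffix), which has type complex

bool, complex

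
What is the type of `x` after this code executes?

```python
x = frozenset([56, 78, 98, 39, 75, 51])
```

frozenset() returns frozenset

frozenset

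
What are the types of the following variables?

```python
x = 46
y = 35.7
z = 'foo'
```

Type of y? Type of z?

y is assigned a number with a decimal point, so it is a float; z is assigned a quoted string literal, so it is a str

float, str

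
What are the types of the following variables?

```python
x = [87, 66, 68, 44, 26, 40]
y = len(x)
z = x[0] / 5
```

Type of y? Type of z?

len() returns int; int / int = float

int, float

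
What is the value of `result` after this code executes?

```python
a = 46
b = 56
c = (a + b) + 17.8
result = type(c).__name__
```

a is int; b is int; c is float; result = 'float'

'float'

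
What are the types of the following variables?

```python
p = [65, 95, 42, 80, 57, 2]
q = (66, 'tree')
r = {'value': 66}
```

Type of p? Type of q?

p is assigned a list literal (square brackets); q is assigned a tuple (parenthesized, comma-separated values)

list, tuple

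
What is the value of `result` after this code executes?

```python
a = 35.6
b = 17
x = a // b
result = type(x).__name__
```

a is float; b is int; x is float; result = 'float'

'float'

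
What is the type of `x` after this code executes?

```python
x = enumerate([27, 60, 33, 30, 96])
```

enumerate() returns an enumerate object

enumerate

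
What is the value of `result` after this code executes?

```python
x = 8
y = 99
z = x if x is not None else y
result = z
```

x = 8; y = 99; z = 8; result = 8

8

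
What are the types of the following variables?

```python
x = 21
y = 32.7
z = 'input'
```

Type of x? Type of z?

x is assigned a bare integer (no decimal point), so it is an int; z is assigned a quoted string literal, so it is a str

int, str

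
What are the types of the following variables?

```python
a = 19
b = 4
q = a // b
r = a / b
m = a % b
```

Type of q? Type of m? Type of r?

// returns int; % of ints returns int; / returns float

int, int, float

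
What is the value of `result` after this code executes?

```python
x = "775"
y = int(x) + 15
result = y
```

x = '775'; y = 790; result = 790

790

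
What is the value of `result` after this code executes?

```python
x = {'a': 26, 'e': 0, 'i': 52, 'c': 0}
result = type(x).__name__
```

x is dict; result = 'dict'

'dict'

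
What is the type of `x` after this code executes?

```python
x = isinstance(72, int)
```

isinstance() returns bool

bool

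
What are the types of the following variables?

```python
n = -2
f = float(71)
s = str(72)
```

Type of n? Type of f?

n is assigned a bare integer (no decimal point), so it is an int; f is assigned the result of calling float(), which returns a float

int, float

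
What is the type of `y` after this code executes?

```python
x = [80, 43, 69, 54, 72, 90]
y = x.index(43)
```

list.index() returns int

int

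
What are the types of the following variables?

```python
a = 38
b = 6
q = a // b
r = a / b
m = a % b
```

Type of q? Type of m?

// returns int; % of ints returns int

int, int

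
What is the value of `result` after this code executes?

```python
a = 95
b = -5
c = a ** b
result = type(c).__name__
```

a is int; b is int; c is float; result = 'float'

'float'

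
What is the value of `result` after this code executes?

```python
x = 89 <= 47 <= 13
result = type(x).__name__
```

x is bool; result = 'bool'

'bool'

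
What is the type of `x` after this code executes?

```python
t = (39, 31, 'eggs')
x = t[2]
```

Index 2 of tuple is a str literal

str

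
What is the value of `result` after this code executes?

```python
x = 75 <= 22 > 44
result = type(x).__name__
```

x is bool; result = 'bool'

'bool'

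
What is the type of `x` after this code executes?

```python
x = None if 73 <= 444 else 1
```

73 <= 444 is True, so the if branch is taken

NoneType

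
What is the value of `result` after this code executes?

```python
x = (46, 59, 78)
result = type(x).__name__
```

x is tuple; result = 'tuple'

'tuple'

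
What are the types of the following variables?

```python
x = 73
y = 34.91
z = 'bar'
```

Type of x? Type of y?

x is assigned a bare integer (no decimal point), so it is an int; y is assigned a number with a decimal point, so it is a float

int, float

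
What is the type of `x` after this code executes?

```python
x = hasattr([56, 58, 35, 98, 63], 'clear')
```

hasattr() returns bool

bool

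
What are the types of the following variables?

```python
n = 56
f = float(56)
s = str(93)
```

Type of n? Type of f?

n is assigned a bare integer (no decimal point), so it is an int; f is assigned the result of calling float(), which returns a float

int, float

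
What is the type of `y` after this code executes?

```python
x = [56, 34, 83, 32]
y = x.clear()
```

list.clear() returns None

NoneType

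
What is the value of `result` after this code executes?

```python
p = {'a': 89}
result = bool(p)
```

p = {'a': 89}; result = True

True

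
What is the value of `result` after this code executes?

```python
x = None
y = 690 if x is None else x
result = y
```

x = None; y = 690; result = 690

690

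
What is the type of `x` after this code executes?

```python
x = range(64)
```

range() returns a range object

range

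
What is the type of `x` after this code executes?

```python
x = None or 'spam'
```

'or' with None returns the other truthy value (str)

str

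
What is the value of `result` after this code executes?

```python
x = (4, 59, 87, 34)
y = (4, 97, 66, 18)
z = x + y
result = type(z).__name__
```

x is tuple; y is tuple; z is tuple; result = 'tuple'

'tuple'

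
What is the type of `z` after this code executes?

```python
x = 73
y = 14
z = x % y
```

int % int = int

int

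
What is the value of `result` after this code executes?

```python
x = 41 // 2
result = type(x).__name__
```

x is int; result = 'int'

'int'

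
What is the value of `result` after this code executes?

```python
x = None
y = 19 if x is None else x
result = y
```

x = None; y = 19; result = 19

19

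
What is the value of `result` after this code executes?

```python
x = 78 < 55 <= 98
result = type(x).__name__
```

x is bool; result = 'bool'

'bool'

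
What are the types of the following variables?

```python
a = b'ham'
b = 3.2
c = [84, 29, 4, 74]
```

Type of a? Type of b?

a is assigned a bytes literal (b'...' prefix); b is assigned a number with a decimal point, so it is a float

bytes, float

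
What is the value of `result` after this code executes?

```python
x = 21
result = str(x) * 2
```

x = 21; result = '2121'

'2121'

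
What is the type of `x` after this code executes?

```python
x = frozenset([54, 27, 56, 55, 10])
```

frozenset() returns frozenset

frozenset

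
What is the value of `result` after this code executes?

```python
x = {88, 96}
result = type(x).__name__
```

x is set; result = 'set'

'set'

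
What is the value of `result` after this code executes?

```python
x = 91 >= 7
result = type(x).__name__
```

x is bool; result = 'bool'

'bool'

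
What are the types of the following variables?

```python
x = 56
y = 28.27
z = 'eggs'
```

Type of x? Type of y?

x is assigned a bare integer (no decimal point), so it is an int; y is assigned a number with a decimal point, so it is a float

int, float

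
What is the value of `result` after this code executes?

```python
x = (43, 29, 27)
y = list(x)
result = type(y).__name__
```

x is tuple; y is list; result = 'list'

'list'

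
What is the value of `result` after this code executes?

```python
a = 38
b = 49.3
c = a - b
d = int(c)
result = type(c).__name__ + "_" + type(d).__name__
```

a is int; b is float; c is float; d is int; result = 'float_int'

'float_int'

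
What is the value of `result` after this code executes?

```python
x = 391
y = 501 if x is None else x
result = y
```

x = 391; y = 391; result = 391

391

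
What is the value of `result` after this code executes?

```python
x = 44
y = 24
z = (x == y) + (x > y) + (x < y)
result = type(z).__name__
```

x is int; y is int; z is int; result = 'int'

'int'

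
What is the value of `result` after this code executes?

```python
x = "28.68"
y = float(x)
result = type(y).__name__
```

x is str; y is float; result = 'float'

'float'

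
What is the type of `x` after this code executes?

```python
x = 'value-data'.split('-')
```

str.split() returns list

list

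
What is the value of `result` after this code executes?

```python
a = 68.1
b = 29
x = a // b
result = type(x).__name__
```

a is float; b is int; x is float; result = 'float'

'float'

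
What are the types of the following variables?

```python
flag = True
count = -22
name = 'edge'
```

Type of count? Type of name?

count is assigned a bare integer (no decimal point), so it is an int; name is assigned a quoted string literal, so it is a str

int, str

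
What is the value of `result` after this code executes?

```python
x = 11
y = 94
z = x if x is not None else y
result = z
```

x = 11; y = 94; z = 11; result = 11

11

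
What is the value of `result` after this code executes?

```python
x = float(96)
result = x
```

x = 96.0; result = 96.0

96.0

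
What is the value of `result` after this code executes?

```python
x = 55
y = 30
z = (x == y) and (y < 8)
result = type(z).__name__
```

x is int; y is int; z is bool; result = 'bool'

'bool'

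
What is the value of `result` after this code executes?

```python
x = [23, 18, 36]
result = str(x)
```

x = [23, 18, 36]; result = '[23, 18, 36]'

'[23, 18, 36]'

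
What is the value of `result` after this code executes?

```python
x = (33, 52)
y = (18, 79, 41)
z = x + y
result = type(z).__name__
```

x is tuple; y is tuple; z is tuple; result = 'tuple'

'tuple'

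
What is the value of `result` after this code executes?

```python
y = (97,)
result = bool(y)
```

y = (97,); result = True

True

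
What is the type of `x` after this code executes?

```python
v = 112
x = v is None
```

'is' comparison returns bool

bool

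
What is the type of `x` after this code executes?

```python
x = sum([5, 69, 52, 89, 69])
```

sum() of ints returns int

int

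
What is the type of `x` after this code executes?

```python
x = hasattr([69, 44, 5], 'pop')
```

hasattr() returns bool

bool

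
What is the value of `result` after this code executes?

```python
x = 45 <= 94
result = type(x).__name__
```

x is bool; result = 'bool'

'bool'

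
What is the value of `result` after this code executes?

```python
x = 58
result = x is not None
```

x = 58; result = True

True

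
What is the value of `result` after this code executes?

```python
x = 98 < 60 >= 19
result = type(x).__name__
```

x is bool; result = 'bool'

'bool'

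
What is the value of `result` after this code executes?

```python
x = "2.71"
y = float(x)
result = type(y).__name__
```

x is str; y is float; result = 'float'

'float'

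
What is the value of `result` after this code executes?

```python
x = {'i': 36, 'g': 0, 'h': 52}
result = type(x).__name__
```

x is dict; result = 'dict'

'dict'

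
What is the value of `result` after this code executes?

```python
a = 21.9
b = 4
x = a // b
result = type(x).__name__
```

a is float; b is int; x is float; result = 'float'

'float'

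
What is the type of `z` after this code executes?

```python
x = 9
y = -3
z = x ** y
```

int ** negative = float

float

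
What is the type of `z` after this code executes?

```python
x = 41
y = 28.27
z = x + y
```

int + float = float

float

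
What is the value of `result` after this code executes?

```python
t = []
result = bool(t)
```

t = []; result = False

False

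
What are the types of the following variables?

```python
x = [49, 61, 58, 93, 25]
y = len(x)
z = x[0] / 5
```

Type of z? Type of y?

int / int = float; len() returns int

float, int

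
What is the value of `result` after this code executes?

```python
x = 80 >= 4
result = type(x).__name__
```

x is bool; result = 'bool'

'bool'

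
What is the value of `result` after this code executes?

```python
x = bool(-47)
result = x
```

x = True; result = True

True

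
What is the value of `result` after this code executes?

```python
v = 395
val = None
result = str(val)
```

v = 395; val = None; result = 'None'

'None'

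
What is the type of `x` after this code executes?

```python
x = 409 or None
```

'or' returns first truthy value

int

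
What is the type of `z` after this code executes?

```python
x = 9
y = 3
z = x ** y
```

positive int ** positive int = int

int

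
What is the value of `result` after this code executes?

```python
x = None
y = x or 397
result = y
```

x = None; y = 397; result = 397

397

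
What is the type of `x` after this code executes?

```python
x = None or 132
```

'or' with None returns the other truthy value

int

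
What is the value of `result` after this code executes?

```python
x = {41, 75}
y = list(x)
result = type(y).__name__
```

x is set; y is list; result = 'list'

'list'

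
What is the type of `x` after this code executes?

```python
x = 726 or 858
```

'or' returns first truthy value (int)

int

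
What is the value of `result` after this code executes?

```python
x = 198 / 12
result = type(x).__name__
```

x is float; result = 'float'

'float'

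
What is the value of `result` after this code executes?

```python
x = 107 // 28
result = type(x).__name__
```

x is int; result = 'int'

'int'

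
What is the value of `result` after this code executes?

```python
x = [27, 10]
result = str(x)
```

x = [27, 10]; result = '[27, 10]'

'[27, 10]'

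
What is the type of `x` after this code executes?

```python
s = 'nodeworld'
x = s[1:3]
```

Slicing a str returns str

str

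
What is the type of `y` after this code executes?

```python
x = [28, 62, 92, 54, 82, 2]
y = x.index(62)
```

list.index() returns int

int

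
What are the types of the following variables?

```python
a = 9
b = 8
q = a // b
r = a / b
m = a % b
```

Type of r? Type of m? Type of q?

/ returns float; % of ints returns int; // returns int

float, int, int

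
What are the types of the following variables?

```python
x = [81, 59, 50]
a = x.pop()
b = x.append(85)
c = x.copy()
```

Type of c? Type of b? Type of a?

copy() returns list; append() returns None; pop() returns element

list, NoneType, int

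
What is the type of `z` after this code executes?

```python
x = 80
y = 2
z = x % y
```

int % int = int

int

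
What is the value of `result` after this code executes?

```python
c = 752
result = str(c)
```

c = 752; result = '752'

'752'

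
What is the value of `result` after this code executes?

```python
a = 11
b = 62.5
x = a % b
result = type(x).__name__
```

a is int; b is float; x is float; result = 'float'

'float'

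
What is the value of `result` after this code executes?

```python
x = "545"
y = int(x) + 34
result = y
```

x = '545'; y = 579; result = 579

579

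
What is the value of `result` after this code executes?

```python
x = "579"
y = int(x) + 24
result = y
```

x = '579'; y = 603; result = 603

603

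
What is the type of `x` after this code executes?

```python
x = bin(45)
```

bin() returns str representation

str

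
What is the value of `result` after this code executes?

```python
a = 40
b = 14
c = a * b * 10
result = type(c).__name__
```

a is int; b is int; c is int; result = 'int'

'int'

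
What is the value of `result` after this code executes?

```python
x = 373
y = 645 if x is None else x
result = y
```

x = 373; y = 373; result = 373

373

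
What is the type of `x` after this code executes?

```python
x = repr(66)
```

repr() returns str

str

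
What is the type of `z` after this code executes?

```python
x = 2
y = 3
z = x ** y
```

positive int ** positive int = int

int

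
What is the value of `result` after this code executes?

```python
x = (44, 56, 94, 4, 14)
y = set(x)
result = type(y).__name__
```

x is tuple; y is set; result = 'set'

'set'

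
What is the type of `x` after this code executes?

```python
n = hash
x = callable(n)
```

callable() returns bool

bool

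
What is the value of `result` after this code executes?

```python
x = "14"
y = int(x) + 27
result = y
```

x = '14'; y = 41; result = 41

41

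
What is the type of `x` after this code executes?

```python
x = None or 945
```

'or' with None returns the other truthy value

int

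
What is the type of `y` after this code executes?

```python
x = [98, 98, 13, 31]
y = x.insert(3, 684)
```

list.insert() returns None

NoneType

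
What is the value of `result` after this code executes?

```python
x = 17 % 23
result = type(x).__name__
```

x is int; result = 'int'

'int'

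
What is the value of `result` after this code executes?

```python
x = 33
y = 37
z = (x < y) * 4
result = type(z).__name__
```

x is int; y is int; z is int; result = 'int'

'int'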